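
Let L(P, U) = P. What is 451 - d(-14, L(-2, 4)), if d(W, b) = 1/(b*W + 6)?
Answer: 15333/34 ≈ 450.97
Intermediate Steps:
d(W, b) = 1/(6 + W*b) (d(W, b) = 1/(W*b + 6) = 1/(6 + W*b))
451 - d(-14, L(-2, 4)) = 451 - 1/(6 - 14*(-2)) = 451 - 1/(6 + 28) = 451 - 1/34 = 15333/34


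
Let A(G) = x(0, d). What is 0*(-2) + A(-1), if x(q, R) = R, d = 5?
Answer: 5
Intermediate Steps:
A(G) = 5
0*(-2) + A(-1) = 0*(-2) + 5 = 0 + 5 = 5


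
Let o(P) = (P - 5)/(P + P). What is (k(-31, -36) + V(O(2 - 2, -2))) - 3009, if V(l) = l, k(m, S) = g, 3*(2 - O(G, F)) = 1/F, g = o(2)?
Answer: -36091/12 ≈ -3007.6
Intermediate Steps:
o(P) = (-5 + P)/(2*P) (o(P) = (-5 + P)/((2*P)) = (-5 + P)*(1/(2*P)) = (-5 + P)/(2*P))
g = -¾ (g = (½)*(-5 + 2)/2 = (½)*(½)*(-3) = -¾ ≈ -0.75000)
O(G, F) = 2 - 1/(3*F)
k(m, S) = -¾
(k(-31, -36) + V(O(2 - 2, -2))) - 3009 = (-¾ + (2 - ⅓/(-2))) - 3009 = (-¾ + (2 - ⅓*(-½))) - 3009 = (-¾ + (2 + ⅙)) - 3009 = (-¾ + 13/6) - 3009 = 17/12 - 3009 = -36091/12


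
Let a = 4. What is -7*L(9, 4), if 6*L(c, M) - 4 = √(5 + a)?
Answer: -49/6 ≈ -8.1667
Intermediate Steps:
L(c, M) = 7/6 (L(c, M) = ⅔ + √(5 + 4)/6 = ⅔ + √9/6 = ⅔ + (⅙)*3 = ⅔ + ½ = 7/6)
-7*L(9, 4) = -7*7/6 = -49/6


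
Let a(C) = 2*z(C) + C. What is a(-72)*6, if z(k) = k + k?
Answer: -2160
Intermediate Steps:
z(k) = 2*k
a(C) = 5*C (a(C) = 2*(2*C) + C = 4*C + C = 5*C)
a(-72)*6 = (5*(-72))*6 = -360*6 = -2160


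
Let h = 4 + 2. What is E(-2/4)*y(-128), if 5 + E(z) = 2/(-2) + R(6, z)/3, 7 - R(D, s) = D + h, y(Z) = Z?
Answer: 2944/3 ≈ 981.33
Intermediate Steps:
h = 6
R(D, s) = 1 - D (R(D, s) = 7 - (D + 6) = 7 - (6 + D) = 7 + (-6 - D) = 1 - D)
E(z) = -23/3 (E(z) = -5 + (2/(-2) + (1 - 1*6)/3) = -5 + (2*(-1/2) + (1 - 6)*(1/3)) = -5 + (-1 - 5*1/3) = -5 + (-1 - 5/3) = -5 - 8/3 = -23/3)
E(-2/4)*y(-128) = -23/3*(-128) = 2944/3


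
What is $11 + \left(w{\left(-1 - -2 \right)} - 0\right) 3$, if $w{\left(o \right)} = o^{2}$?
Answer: $14$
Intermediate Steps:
$11 + \left(w{\left(-1 - -2 \right)} - 0\right) 3 = 11 + \left(\left(-1 - -2\right)^{2} - 0\right) 3 = 11 + \left(\left(-1 + 2\right)^{2} + 0\right) 3 = 11 + \left(1^{2} + 0\right) 3 = 11 + \left(1 + 0\right) 3 = 11 + 1 \cdot 3 = 11 + 3 = 14$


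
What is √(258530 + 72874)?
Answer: 2*√82851 ≈ 575.68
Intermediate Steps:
√(258530 + 72874) = √331404 = 2*√82851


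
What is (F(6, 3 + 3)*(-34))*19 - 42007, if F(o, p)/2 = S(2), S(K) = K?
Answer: -44591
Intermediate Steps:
F(o, p) = 4 (F(o, p) = 2*2 = 4)
(F(6, 3 + 3)*(-34))*19 - 42007 = (4*(-34))*19 - 42007 = -136*19 - 42007 = -2584 - 42007 = -44591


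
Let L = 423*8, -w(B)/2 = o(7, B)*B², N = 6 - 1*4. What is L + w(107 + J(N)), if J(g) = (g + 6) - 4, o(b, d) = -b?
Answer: 175878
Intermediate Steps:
N = 2 (N = 6 - 4 = 2)
J(g) = 2 + g (J(g) = (6 + g) - 4 = 2 + g)
w(B) = 14*B² (w(B) = -2*(-1*7)*B² = -(-14)*B² = 14*B²)
L = 3384
L + w(107 + J(N)) = 3384 + 14*(107 + (2 + 2))² = 3384 + 14*(107 + 4)² = 3384 + 14*111² = 3384 + 14*12321 = 3384 + 172494 = 175878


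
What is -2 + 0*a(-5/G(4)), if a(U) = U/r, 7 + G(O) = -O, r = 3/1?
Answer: -2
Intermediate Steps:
r = 3 (r = 3*1 = 3)
G(O) = -7 - O
a(U) = U/3
-2 + 0*a(-5/G(4)) = -2 + 0*((-5/(-7 - 1*4))/3) = -2 + 0*((-5/(-7 - 4))/3) = -2 + 0*((-5/(-11))/3) = -2 + 0*((-5*(-1/11))/3) = -2 + 0*((⅓)*(5/11)) = -2 + 0*(5/33) = -2 + 0 = -2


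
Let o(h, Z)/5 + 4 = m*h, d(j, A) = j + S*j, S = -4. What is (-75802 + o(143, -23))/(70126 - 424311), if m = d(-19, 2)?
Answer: 35067/354185 ≈ 0.099008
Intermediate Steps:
d(j, A) = -3*j (d(j, A) = j - 4*j = -3*j)
m = 57 (m = -3*(-19) = 57)
o(h, Z) = -20 + 285*h (o(h, Z) = -20 + 5*(57*h) = -20 + 285*h)
(-75802 + o(143, -23))/(70126 - 424311) = (-75802 + (-20 + 285*143))/(70126 - 424311) = (-75802 + (-20 + 40755))/(-354185) = (-75802 + 40735)*(-1/354185) = -35067*(-1/354185) = 35067/354185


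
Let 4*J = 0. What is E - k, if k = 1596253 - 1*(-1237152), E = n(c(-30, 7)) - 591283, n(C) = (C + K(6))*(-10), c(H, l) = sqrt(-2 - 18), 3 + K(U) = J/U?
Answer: -3424658 - 20*I*sqrt(5) ≈ -3.4247e+6 - 44.721*I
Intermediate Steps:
J = 0 (J = (1/4)*0 = 0)
K(U) = -3 (K(U) = -3 + 0/U = -3 + 0 = -3)
c(H, l) = 2*I*sqrt(5) (c(H, l) = sqrt(-20) = 2*I*sqrt(5))
n(C) = 30 - 10*C (n(C) = (C - 3)*(-10) = (-3 + C)*(-10) = 30 - 10*C)
E = -591253 - 20*I*sqrt(5) (E = (30 - 20*I*sqrt(5)) - 591283 = -591253 - 20*I*sqrt(5) ≈ -5.9125e+5 - 44.721*I)
k = 2833405 (k = 1596253 + 1237152 = 2833405)
E - k = (-591253 - 20*I*sqrt(5)) - 1*2833405 = (-591253 - 20*I*sqrt(5)) - 2833405 = -3424658 - 20*I*sqrt(5)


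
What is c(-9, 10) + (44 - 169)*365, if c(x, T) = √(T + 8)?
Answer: -45625 + 3*√2 ≈ -45621.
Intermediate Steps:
c(x, T) = √(8 + T)
c(-9, 10) + (44 - 169)*365 = √(8 + 10) + (44 - 169)*365 = √18 - 125*365 = 3*√2 - 45625 = -45625 + 3*√2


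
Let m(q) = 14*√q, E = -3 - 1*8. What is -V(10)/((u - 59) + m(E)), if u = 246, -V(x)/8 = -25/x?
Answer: -68/675 + 56*I*√11/7425 ≈ -0.10074 + 0.025014*I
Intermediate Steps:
V(x) = 200/x (V(x) = -(-200)/x = 200/x)
E = -11 (E = -3 - 8 = -11)
-V(10)/((u - 59) + m(E)) = -200/10/((246 - 59) + 14*√(-11)) = -200*(⅒)/(187 + 14*(I*√11)) = -20/(187 + 14*I*√11)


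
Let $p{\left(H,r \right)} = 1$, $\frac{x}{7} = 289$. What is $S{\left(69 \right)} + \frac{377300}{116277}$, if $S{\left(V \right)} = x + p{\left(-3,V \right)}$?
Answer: $\frac{687236}{339} \approx 2027.2$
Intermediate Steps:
$x = 2023$ ($x = 7 \cdot 289 = 2023$)
$S{\left(V \right)} = 2024$ ($S{\left(V \right)} = 2023 + 1 = 2024$)
$S{\left(69 \right)} + \frac{377300}{116277} = 2024 + \frac{377300}{116277} = 2024 + 377300 \cdot \frac{1}{116277} = 2024 + \frac{1100}{339} = \frac{687236}{339}$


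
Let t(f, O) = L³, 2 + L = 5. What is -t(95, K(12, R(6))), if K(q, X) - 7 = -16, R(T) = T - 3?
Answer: -27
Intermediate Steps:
R(T) = -3 + T
L = 3 (L = -2 + 5 = 3)
K(q, X) = -9 (K(q, X) = 7 - 16 = -9)
t(f, O) = 27 (t(f, O) = 3³ = 27)
-t(95, K(12, R(6))) = -1*27 = -27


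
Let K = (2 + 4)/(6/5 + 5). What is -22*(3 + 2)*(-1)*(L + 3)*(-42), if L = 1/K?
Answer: -18634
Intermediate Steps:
K = 30/31 (K = 6/(6*(1/5) + 5) = 6/(6/5 + 5) = 6/(31/5) = 6*(5/31) = 30/31 ≈ 0.96774)
L = 31/30 (L = 1/(30/31) = 31/30 ≈ 1.0333)
-22*(3 + 2)*(-1)*(L + 3)*(-42) = -22*(3 + 2)*(-1)*(31/30 + 3)*(-42) = -22*5*(-1)*121/30*(-42) = -(-110)*121/30*(-42) = -22*(-121/6)*(-42) = (1331/3)*(-42) = -18634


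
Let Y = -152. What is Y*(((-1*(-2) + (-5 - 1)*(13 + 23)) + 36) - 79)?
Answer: 39064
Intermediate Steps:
Y*(((-1*(-2) + (-5 - 1)*(13 + 23)) + 36) - 79) = -152*(((-1*(-2) + (-5 - 1)*(13 + 23)) + 36) - 79) = -152*(((2 - 6*36) + 36) - 79) = -152*(((2 - 216) + 36) - 79) = -152*((-214 + 36) - 79) = -152*(-178 - 79) = -152*(-257) = 39064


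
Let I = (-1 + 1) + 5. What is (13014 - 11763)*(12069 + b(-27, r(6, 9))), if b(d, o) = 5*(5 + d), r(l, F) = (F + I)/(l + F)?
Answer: 14960709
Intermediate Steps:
I = 5 (I = 0 + 5 = 5)
r(l, F) = (5 + F)/(F + l) (r(l, F) = (F + 5)/(l + F) = (5 + F)/(F + l))
b(d, o) = 25 + 5*d
(13014 - 11763)*(12069 + b(-27, r(6, 9))) = (13014 - 11763)*(12069 + (25 + 5*(-27))) = 1251*(12069 + (25 - 135)) = 1251*(12069 - 110) = 1251*11959 = 14960709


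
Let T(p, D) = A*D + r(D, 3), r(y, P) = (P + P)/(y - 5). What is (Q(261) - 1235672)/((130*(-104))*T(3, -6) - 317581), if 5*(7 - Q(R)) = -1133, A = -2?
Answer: 67949112/25984555 ≈ 2.6150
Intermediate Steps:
Q(R) = 1168/5 (Q(R) = 7 - ⅕*(-1133) = 7 + 1133/5 = 1168/5)
r(y, P) = 2*P/(-5 + y) (r(y, P) = (2*P)/(-5 + y) = 2*P/(-5 + y))
T(p, D) = -2*D + 6/(-5 + D) (T(p, D) = -2*D + 2*3/(-5 + D) = -2*D + 6/(-5 + D))
(Q(261) - 1235672)/((130*(-104))*T(3, -6) - 317581) = (1168/5 - 1235672)/((130*(-104))*(2*(3 - 1*(-6)*(-5 - 6))/(-5 - 6)) - 317581) = -6177192/(5*(-27040*(3 - 1*(-6)*(-11))/(-11) - 317581)) = -6177192/(5*(-27040*(-1)*(3 - 66)/11 - 317581)) = -6177192/(5*(-27040*(-1)*(-63)/11 - 317581)) = -6177192/(5*(-13520*126/11 - 317581)) = -6177192/(5*(-1703520/11 - 317581)) = -6177192/(5*(-5196911/11)) = -6177192/5*(-11/5196911) = 67949112/25984555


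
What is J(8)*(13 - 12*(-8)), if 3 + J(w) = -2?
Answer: -545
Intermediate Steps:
J(w) = -5 (J(w) = -3 - 2 = -5)
J(8)*(13 - 12*(-8)) = -5*(13 - 12*(-8)) = -5*(13 + 96) = -5*109 = -545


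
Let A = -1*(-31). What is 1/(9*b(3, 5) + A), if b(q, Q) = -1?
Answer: 1/22 ≈ 0.045455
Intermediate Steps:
A = 31
1/(9*b(3, 5) + A) = 1/(9*(-1) + 31) = 1/(-9 + 31) = 1/22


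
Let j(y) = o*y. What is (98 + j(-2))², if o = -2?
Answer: 10404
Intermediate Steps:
j(y) = -2*y
(98 + j(-2))² = (98 - 2*(-2))² = (98 + 4)² = 102² = 10404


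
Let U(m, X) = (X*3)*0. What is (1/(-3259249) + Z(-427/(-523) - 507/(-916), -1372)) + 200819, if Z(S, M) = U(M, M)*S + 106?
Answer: 654864605324/3259249 ≈ 2.0093e+5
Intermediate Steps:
U(m, X) = 0 (U(m, X) = (3*X)*0 = 0)
Z(S, M) = 106 (Z(S, M) = 0*S + 106 = 0 + 106 = 106)
(1/(-3259249) + Z(-427/(-523) - 507/(-916), -1372)) + 200819 = (1/(-3259249) + 106) + 200819 = (-1/3259249 + 106) + 200819 = 345480393/3259249 + 200819 = 654864605324/3259249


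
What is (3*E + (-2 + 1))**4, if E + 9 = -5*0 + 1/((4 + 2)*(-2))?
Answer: 163047361/256 ≈ 6.3690e+5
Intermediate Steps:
E = -109/12 (E = -9 + (-5*0 + 1/((4 + 2)*(-2))) = -9 + (0 - 1/2/6) = -9 + (0 + (1/6)*(-1/2)) = -9 + (0 - 1/12) = -9 - 1/12 = -109/12 ≈ -9.0833)
(3*E + (-2 + 1))**4 = (3*(-109/12) + (-2 + 1))**4 = (-109/4 - 1)**4 = (-113/4)**4 = 163047361/256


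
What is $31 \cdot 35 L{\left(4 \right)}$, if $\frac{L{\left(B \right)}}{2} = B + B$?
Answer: $17360$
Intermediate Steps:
$L{\left(B \right)} = 4 B$ ($L{\left(B \right)} = 2 \left(B + B\right) = 2 \cdot 2 B = 4 B$)
$31 \cdot 35 L{\left(4 \right)} = 31 \cdot 35 \cdot 4 \cdot 4 = 1085 \cdot 16 = 17360$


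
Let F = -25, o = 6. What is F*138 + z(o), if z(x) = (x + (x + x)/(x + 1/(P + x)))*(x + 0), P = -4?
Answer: -44238/13 ≈ -3402.9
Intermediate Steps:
z(x) = x*(x + 2*x/(x + 1/(-4 + x))) (z(x) = (x + (x + x)/(x + 1/(-4 + x)))*(x + 0) = (x + (2*x)/(x + 1/(-4 + x)))*x = (x + 2*x/(x + 1/(-4 + x)))*x = x*(x + 2*x/(x + 1/(-4 + x))))
F*138 + z(o) = -25*138 + 6²*(-7 + 6² - 2*6)/(1 + 6² - 4*6) = -3450 + 36*(-7 + 36 - 12)/(1 + 36 - 24) = -3450 + 36*17/13 = -3450 + 36*(1/13)*17 = -3450 + 612/13 = -44238/13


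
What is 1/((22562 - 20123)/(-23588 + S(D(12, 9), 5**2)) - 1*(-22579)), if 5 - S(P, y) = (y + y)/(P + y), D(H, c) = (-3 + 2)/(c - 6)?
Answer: 290882/6567794597 ≈ 4.4289e-5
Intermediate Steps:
D(H, c) = -1/(-6 + c)
S(P, y) = 5 - 2*y/(P + y) (S(P, y) = 5 - (y + y)/(P + y) = 5 - 2*y/(P + y))
1/((22562 - 20123)/(-23588 + S(D(12, 9), 5**2)) - 1*(-22579)) = 1/((22562 - 20123)/(-23588 + (3*5**2 + 5*(-1/(-6 + 9)))/(-1/(-6 + 9) + 5**2)) - 1*(-22579)) = 1/(2439/(-23588 + (3*25 + 5*(-1/3))/(-1/3 + 25)) + 22579) = 1/(2439/(-23588 + (75 + 5*(-1*1/3))/(-1*1/3 + 25)) + 22579) = 1/(2439/(-23588 + (75 + 5*(-1/3))/(-1/3 + 25)) + 22579) = 1/(2439/(-23588 + (75 - 5/3)/(74/3)) + 22579) = 1/(2439/(-23588 + (3/74)*(220/3)) + 22579) = 1/(2439/(-23588 + 110/37) + 22579) = 1/(2439/(-872646/37) + 22579) = 1/(2439*(-37/872646) + 22579) = 1/(-30081/290882 + 22579) = 1/(6567794597/290882) = 290882/6567794597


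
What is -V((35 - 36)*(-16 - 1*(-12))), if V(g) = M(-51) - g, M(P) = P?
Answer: 55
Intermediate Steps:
V(g) = -51 - g
-V((35 - 36)*(-16 - 1*(-12))) = -(-51 - (35 - 36)*(-16 - 1*(-12))) = -(-51 - (-1)*(-16 + 12)) = -(-51 - (-1)*(-4)) = -(-51 - 1*4) = -(-51 - 4) = -1*(-55) = 55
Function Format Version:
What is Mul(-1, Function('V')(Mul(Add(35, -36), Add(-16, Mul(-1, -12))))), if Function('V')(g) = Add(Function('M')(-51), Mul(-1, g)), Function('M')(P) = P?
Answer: 55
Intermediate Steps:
Function('V')(g) = Add(-51, Mul(-1, g))
Mul(-1, Function('V')(Mul(Add(35, -36), Add(-16, Mul(-1, -12))))) = Mul(-1, Add(-51, Mul(-1, Mul(Add(35, -36), Add(-16, Mul(-1, -12)))))) = Mul(-1, Add(-51, Mul(-1, Mul(-1, Add(-16, 12))))) = Mul(-1, Add(-51, Mul(-1, Mul(-1, -4)))) = Mul(-1, Add(-51, Mul(-1, 4))) = Mul(-1, Add(-51, -4)) = Mul(-1, -55) = 55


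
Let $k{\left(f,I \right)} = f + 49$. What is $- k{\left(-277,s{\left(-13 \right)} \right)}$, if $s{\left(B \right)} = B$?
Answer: $228$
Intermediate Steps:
$k{\left(f,I \right)} = 49 + f$
$- k{\left(-277,s{\left(-13 \right)} \right)} = - (49 - 277) = \left(-1\right) \left(-228\right) = 228$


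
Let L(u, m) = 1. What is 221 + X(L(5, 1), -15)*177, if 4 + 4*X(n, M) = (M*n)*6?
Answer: -7877/2 ≈ -3938.5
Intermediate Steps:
X(n, M) = -1 + 3*M*n/2 (X(n, M) = -1 + ((M*n)*6)/4 = -1 + (6*M*n)/4 = -1 + 3*M*n/2)
221 + X(L(5, 1), -15)*177 = 221 + (-1 + (3/2)*(-15)*1)*177 = 221 + (-1 - 45/2)*177 = 221 - 47/2*177 = 221 - 8319/2 = -7877/2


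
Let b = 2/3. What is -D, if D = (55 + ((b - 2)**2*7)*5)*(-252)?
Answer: 29540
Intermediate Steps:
b = 2/3 (b = 2*(1/3) = 2/3 ≈ 0.66667)
D = -29540 (D = (55 + ((2/3 - 2)**2*7)*5)*(-252) = (55 + ((-4/3)**2*7)*5)*(-252) = (55 + ((16/9)*7)*5)*(-252) = (55 + (112/9)*5)*(-252) = (55 + 560/9)*(-252) = (1055/9)*(-252) = -29540)
-D = -1*(-29540) = 29540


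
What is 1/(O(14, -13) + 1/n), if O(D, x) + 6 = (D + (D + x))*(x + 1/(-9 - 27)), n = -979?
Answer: -11748/2366255 ≈ -0.0049648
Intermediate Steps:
O(D, x) = -6 + (-1/36 + x)*(x + 2*D) (O(D, x) = -6 + (D + (D + x))*(x + 1/(-9 - 27)) = -6 + (x + 2*D)*(x + 1/(-36)) = -6 + (x + 2*D)*(x - 1/36) = -6 + (x + 2*D)*(-1/36 + x) = -6 + (-1/36 + x)*(x + 2*D))
1/(O(14, -13) + 1/n) = 1/((-6 + (-13)² - 1/18*14 - 1/36*(-13) + 2*14*(-13)) + 1/(-979)) = 1/((-6 + 169 - 7/9 + 13/36 - 364) - 1/979) = 1/(-2417/12 - 1/979) = 1/(-2366255/11748) = -11748/2366255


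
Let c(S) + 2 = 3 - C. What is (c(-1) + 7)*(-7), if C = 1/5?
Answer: -273/5 ≈ -54.600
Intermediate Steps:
C = 1/5 ≈ 0.20000
c(S) = 4/5 (c(S) = -2 + (3 - 1*1/5) = -2 + (3 - 1/5) = -2 + 14/5 = 4/5)
(c(-1) + 7)*(-7) = (4/5 + 7)*(-7) = (39/5)*(-7) = -273/5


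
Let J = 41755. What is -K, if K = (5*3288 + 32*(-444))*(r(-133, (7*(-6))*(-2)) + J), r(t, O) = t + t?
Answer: -92603448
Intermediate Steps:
r(t, O) = 2*t
K = 92603448 (K = (5*3288 + 32*(-444))*(2*(-133) + 41755) = (16440 - 14208)*(-266 + 41755) = 2232*41489 = 92603448)
-K = -1*92603448 = -92603448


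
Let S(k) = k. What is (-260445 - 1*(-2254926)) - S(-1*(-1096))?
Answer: 1993385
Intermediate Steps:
(-260445 - 1*(-2254926)) - S(-1*(-1096)) = (-260445 - 1*(-2254926)) - (-1)*(-1096) = (-260445 + 2254926) - 1*1096 = 1994481 - 1096 = 1993385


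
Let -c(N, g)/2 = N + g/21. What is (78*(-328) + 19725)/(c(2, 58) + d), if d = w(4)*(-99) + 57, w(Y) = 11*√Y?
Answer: 123039/44741 ≈ 2.7500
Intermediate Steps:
c(N, g) = -2*N - 2*g/21 (c(N, g) = -2*(N + g/21) = -2*N - 2*g/21)
d = -2121 (d = (11*√4)*(-99) + 57 = (11*2)*(-99) + 57 = 22*(-99) + 57 = -2178 + 57 = -2121)
(78*(-328) + 19725)/(c(2, 58) + d) = (78*(-328) + 19725)/((-2*2 - 2/21*58) - 2121) = (-25584 + 19725)/((-4 - 116/21) - 2121) = -5859/(-200/21 - 2121) = -5859/(-44741/21) = -5859*(-21/44741) = 123039/44741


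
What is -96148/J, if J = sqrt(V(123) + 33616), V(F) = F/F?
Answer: -96148*sqrt(33617)/33617 ≈ -524.40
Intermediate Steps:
V(F) = 1
J = sqrt(33617) (J = sqrt(1 + 33616) = sqrt(33617) ≈ 183.35)
-96148/J = -96148*sqrt(33617)/33617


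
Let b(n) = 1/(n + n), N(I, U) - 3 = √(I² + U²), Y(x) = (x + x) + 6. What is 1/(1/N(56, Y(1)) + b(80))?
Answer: -433760/23369 + 1024000*√2/23369 ≈ 43.408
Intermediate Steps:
Y(x) = 6 + 2*x (Y(x) = 2*x + 6 = 6 + 2*x)
N(I, U) = 3 + √(I² + U²)
b(n) = 1/(2*n)
1/(1/N(56, Y(1)) + b(80)) = 1/(1/(3 + √(56² + (6 + 2*1)²)) + (½)/80) = 1/(1/(3 + √(3136 + (6 + 2)²)) + (½)*(1/80)) = 1/(1/(3 + √(3136 + 8²)) + 1/160) = 1/(1/(3 + √(3136 + 64)) + 1/160) = 1/(1/(3 + √3200) + 1/160) = 1/(1/(3 + 40*√2) + 1/160) = 1/(1/160 + 1/(3 + 40*√2))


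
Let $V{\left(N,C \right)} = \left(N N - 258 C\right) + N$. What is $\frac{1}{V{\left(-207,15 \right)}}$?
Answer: $\frac{1}{38772} \approx 2.5792 \cdot 10^{-5}$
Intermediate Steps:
$V{\left(N,C \right)} = N + N^{2} - 258 C$ ($V{\left(N,C \right)} = \left(N^{2} - 258 C\right) + N = N + N^{2} - 258 C$)
$\frac{1}{V{\left(-207,15 \right)}} = \frac{1}{-207 + \left(-207\right)^{2} - 3870} = \frac{1}{-207 + 42849 - 3870} = \frac{1}{38772}$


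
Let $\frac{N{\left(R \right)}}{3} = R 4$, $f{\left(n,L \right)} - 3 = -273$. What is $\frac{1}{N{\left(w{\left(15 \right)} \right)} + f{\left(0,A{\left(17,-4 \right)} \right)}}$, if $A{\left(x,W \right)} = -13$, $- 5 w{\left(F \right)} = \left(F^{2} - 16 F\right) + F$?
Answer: $- \frac{1}{270} \approx -0.0037037$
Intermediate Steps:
$w{\left(F \right)} = 3 F - \frac{F^{2}}{5}$ ($w{\left(F \right)} = - \frac{\left(F^{2} - 16 F\right) + F}{5} = - \frac{F^{2} - 15 F}{5} = 3 F - \frac{F^{2}}{5}$)
$f{\left(n,L \right)} = -270$ ($f{\left(n,L \right)} = 3 - 273 = -270$)
$N{\left(R \right)} = 12 R$ ($N{\left(R \right)} = 3 R 4 = 3 \cdot 4 R = 12 R$)
$\frac{1}{N{\left(w{\left(15 \right)} \right)} + f{\left(0,A{\left(17,-4 \right)} \right)}} = \frac{1}{12 \cdot \frac{1}{5} \cdot 15 \left(15 - 15\right) - 270} = \frac{1}{12 \cdot \frac{1}{5} \cdot 15 \cdot 0 - 270} = \frac{1}{12 \cdot 0 - 270} = \frac{1}{0 - 270} = \frac{1}{-270} = - \frac{1}{270}$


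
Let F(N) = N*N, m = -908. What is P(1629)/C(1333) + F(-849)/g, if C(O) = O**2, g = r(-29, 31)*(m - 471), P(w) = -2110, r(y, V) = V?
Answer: -41318502209/2450329931 ≈ -16.862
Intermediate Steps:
g = -42749 (g = 31*(-908 - 471) = 31*(-1379) = -42749)
F(N) = N**2
P(1629)/C(1333) + F(-849)/g = -2110/(1333**2) + (-849)**2/(-42749) = -2110/1776889 + 720801*(-1/42749) = -2110*1/1776889 - 720801/42749 = -2110/1776889 - 720801/42749 = -41318502209/2450329931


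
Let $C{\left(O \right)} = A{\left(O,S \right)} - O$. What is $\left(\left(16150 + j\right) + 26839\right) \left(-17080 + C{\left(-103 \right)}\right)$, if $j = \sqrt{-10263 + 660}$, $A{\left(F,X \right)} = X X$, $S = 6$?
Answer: $-728276649 - 50823 i \sqrt{1067} \approx -7.2828 \cdot 10^{8} - 1.6601 \cdot 10^{6} i$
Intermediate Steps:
$A{\left(F,X \right)} = X^{2}$
$j = 3 i \sqrt{1067}$ ($j = \sqrt{-9603} = 3 i \sqrt{1067} \approx 97.995 i$)
$C{\left(O \right)} = 36 - O$ ($C{\left(O \right)} = 6^{2} - O = 36 - O$)
$\left(\left(16150 + j\right) + 26839\right) \left(-17080 + C{\left(-103 \right)}\right) = \left(\left(16150 + 3 i \sqrt{1067}\right) + 26839\right) \left(-17080 + \left(36 - -103\right)\right) = \left(42989 + 3 i \sqrt{1067}\right) \left(-17080 + \left(36 + 103\right)\right) = \left(42989 + 3 i \sqrt{1067}\right) \left(-17080 + 139\right) = \left(42989 + 3 i \sqrt{1067}\right) \left(-16941\right) = -728276649 - 50823 i \sqrt{1067}$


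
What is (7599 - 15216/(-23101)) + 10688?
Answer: 422463203/23101 ≈ 18288.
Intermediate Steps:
(7599 - 15216/(-23101)) + 10688 = (7599 - 15216*(-1/23101)) + 10688 = (7599 + 15216/23101) + 10688 = 175559715/23101 + 10688 = 422463203/23101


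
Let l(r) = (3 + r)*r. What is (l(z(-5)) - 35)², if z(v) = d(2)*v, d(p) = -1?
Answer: 25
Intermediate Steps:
z(v) = -v
l(r) = r*(3 + r)
(l(z(-5)) - 35)² = ((-1*(-5))*(3 - 1*(-5)) - 35)² = (5*(3 + 5) - 35)² = (5*8 - 35)² = (40 - 35)² = 5² = 25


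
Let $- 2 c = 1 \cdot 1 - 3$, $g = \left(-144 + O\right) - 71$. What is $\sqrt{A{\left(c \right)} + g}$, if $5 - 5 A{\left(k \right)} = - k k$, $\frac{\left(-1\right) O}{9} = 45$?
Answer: $\frac{i \sqrt{15470}}{5} \approx 24.876 i$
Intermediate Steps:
$O = -405$ ($O = \left(-9\right) 45 = -405$)
$g = -620$ ($g = \left(-144 - 405\right) - 71 = -549 - 71 = -620$)
$c = 1$ ($c = - \frac{1 \cdot 1 - 3}{2} = - \frac{1 - 3}{2} = \left(- \frac{1}{2}\right) \left(-2\right) = 1$)
$A{\left(k \right)} = 1 + \frac{k^{2}}{5}$ ($A{\left(k \right)} = 1 - \frac{- k k}{5} = 1 - \frac{\left(-1\right) k^{2}}{5} = 1 + \frac{k^{2}}{5}$)
$\sqrt{A{\left(c \right)} + g} = \sqrt{\left(1 + \frac{1^{2}}{5}\right) - 620} = \sqrt{\left(1 + \frac{1}{5} \cdot 1\right) - 620} = \sqrt{\left(1 + \frac{1}{5}\right) - 620} = \sqrt{\frac{6}{5} - 620} = \sqrt{- \frac{3094}{5}} = \frac{i \sqrt{15470}}{5}$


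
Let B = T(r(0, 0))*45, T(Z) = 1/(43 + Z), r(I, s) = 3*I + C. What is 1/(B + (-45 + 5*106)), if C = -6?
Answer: 37/17990 ≈ 0.0020567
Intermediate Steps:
r(I, s) = -6 + 3*I (r(I, s) = 3*I - 6 = -6 + 3*I)
B = 45/37 (B = 45/(43 + (-6 + 3*0)) = 45/(43 + (-6 + 0)) = 45/(43 - 6) = 45/37 ≈ 1.2162)
1/(B + (-45 + 5*106)) = 1/(45/37 + (-45 + 5*106)) = 1/(45/37 + (-45 + 530)) = 1/(45/37 + 485) = 1/(17990/37) = 37/17990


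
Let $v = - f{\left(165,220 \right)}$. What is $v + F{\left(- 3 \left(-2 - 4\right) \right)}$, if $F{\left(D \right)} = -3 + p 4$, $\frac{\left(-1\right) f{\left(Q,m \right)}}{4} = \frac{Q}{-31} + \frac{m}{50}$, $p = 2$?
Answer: $\frac{203}{155} \approx 1.3097$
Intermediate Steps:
$f{\left(Q,m \right)} = - \frac{2 m}{25} + \frac{4 Q}{31}$ ($f{\left(Q,m \right)} = - 4 \left(\frac{Q}{-31} + \frac{m}{50}\right) = - 4 \left(Q \left(- \frac{1}{31}\right) + m \frac{1}{50}\right) = - 4 \left(- \frac{Q}{31} + \frac{m}{50}\right) = - \frac{2 m}{25} + \frac{4 Q}{31}$)
$v = - \frac{572}{155}$ ($v = - (\left(- \frac{2}{25}\right) 220 + \frac{4}{31} \cdot 165) = - (- \frac{88}{5} + \frac{660}{31}) = \left(-1\right) \frac{572}{155} = - \frac{572}{155} \approx -3.6903$)
$F{\left(D \right)} = 5$ ($F{\left(D \right)} = -3 + 2 \cdot 4 = -3 + 8 = 5$)
$v + F{\left(- 3 \left(-2 - 4\right) \right)} = - \frac{572}{155} + 5 = \frac{203}{155}$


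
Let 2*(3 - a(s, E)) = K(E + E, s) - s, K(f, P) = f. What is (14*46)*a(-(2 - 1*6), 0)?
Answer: 3220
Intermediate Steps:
a(s, E) = 3 + s/2 - E (a(s, E) = 3 - ((E + E) - s)/2 = 3 - (2*E - s)/2 = 3 - (-s + 2*E)/2 = 3 + (s/2 - E) = 3 + s/2 - E)
(14*46)*a(-(2 - 1*6), 0) = (14*46)*(3 + (-(2 - 1*6))/2 - 1*0) = 644*(3 + (-(2 - 6))/2 + 0) = 644*(3 + (-1*(-4))/2 + 0) = 644*(3 + (1/2)*4 + 0) = 644*(3 + 2 + 0) = 644*5 = 3220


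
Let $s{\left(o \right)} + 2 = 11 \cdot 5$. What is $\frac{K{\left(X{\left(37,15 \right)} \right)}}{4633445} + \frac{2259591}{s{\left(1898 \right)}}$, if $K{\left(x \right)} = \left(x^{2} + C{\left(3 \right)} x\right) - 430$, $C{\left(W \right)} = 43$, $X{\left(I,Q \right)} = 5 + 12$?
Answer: $\frac{2093938130453}{49114517} \approx 42634.0$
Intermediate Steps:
$X{\left(I,Q \right)} = 17$
$s{\left(o \right)} = 53$ ($s{\left(o \right)} = -2 + 11 \cdot 5 = -2 + 55 = 53$)
$K{\left(x \right)} = -430 + x^{2} + 43 x$ ($K{\left(x \right)} = \left(x^{2} + 43 x\right) - 430 = -430 + x^{2} + 43 x$)
$\frac{K{\left(X{\left(37,15 \right)} \right)}}{4633445} + \frac{2259591}{s{\left(1898 \right)}} = \frac{-430 + 17^{2} + 43 \cdot 17}{4633445} + \frac{2259591}{53} = \left(-430 + 289 + 731\right) \frac{1}{4633445} + 2259591 \cdot \frac{1}{53} = 590 \cdot \frac{1}{4633445} + \frac{2259591}{53} = \frac{118}{926689} + \frac{2259591}{53} = \frac{2093938130453}{49114517}$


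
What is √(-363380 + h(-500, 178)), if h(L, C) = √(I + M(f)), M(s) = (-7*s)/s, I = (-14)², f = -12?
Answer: √(-363380 + 3*√21) ≈ 602.8*I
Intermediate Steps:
I = 196
M(s) = -7
h(L, C) = 3*√21 (h(L, C) = √(196 - 7) = √189 = 3*√21)
√(-363380 + h(-500, 178)) = √(-363380 + 3*√21)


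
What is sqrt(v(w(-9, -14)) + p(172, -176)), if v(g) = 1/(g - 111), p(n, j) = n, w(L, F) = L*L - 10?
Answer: sqrt(68790)/20 ≈ 13.114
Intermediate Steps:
w(L, F) = -10 + L**2 (w(L, F) = L**2 - 10 = -10 + L**2)
v(g) = 1/(-111 + g)
sqrt(v(w(-9, -14)) + p(172, -176)) = sqrt(1/(-111 + (-10 + (-9)**2)) + 172) = sqrt(1/(-111 + (-10 + 81)) + 172) = sqrt(1/(-111 + 71) + 172) = sqrt(1/(-40) + 172) = sqrt(-1/40 + 172) = sqrt(6879/40) = sqrt(68790)/20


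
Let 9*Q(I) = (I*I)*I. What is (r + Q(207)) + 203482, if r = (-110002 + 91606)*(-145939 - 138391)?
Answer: 5231723689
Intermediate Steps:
r = 5230534680 (r = -18396*(-284330) = 5230534680)
Q(I) = I³/9 (Q(I) = ((I*I)*I)/9 = (I²*I)/9 = I³/9)
(r + Q(207)) + 203482 = (5230534680 + (⅑)*207³) + 203482 = (5230534680 + (⅑)*8869743) + 203482 = (5230534680 + 985527) + 203482 = 5231520207 + 203482 = 5231723689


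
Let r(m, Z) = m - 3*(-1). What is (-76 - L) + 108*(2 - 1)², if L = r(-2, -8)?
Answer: 31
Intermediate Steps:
r(m, Z) = 3 + m (r(m, Z) = m + 3 = 3 + m)
L = 1 (L = 3 - 2 = 1)
(-76 - L) + 108*(2 - 1)² = (-76 - 1*1) + 108*(2 - 1)² = (-76 - 1) + 108*1² = -77 + 108*1 = -77 + 108 = 31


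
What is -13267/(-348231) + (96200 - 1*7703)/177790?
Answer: 33176138737/61911989490 ≈ 0.53586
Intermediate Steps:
-13267/(-348231) + (96200 - 1*7703)/177790 = -13267*(-1/348231) + (96200 - 7703)*(1/177790) = 13267/348231 + 88497*(1/177790) = 13267/348231 + 88497/177790 = 33176138737/61911989490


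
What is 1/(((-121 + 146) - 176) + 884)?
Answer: 1/733 ≈ 0.0013643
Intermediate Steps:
1/(((-121 + 146) - 176) + 884) = 1/((25 - 176) + 884) = 1/(-151 + 884) = 1/733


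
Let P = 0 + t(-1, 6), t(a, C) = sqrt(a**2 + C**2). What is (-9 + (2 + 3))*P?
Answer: -4*sqrt(37) ≈ -24.331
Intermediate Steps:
t(a, C) = sqrt(C**2 + a**2)
P = sqrt(37) (P = 0 + sqrt(6**2 + (-1)**2) = 0 + sqrt(36 + 1) = 0 + sqrt(37) = sqrt(37) ≈ 6.0828)
(-9 + (2 + 3))*P = (-9 + (2 + 3))*sqrt(37) = (-9 + 5)*sqrt(37) = -4*sqrt(37)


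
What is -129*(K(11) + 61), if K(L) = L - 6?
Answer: -8514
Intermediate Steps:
K(L) = -6 + L
-129*(K(11) + 61) = -129*((-6 + 11) + 61) = -129*(5 + 61) = -129*66 = -8514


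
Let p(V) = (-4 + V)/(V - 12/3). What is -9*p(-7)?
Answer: -9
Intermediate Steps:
p(V) = 1 (p(V) = (-4 + V)/(V - 12/3) = (-4 + V)/(V - 3*4/3) = (-4 + V)/(V - 4) = (-4 + V)/(-4 + V) = 1)
-9*p(-7) = -9*1 = -9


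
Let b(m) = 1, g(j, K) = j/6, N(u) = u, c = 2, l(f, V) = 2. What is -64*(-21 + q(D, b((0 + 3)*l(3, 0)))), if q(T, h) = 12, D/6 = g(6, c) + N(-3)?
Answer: 576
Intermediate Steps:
g(j, K) = j/6 (g(j, K) = j*(⅙) = j/6)
D = -12 (D = 6*((⅙)*6 - 3) = 6*(1 - 3) = 6*(-2) = -12)
-64*(-21 + q(D, b((0 + 3)*l(3, 0)))) = -64*(-21 + 12) = -64*(-9) = 576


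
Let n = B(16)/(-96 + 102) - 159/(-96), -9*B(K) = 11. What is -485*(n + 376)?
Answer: -158167715/864 ≈ -1.8306e+5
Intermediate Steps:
B(K) = -11/9 (B(K) = -1/9*11 = -11/9)
n = 1255/864 (n = -11/(9*(-96 + 102)) - 159/(-96) = -11/9/6 - 159*(-1/96) = -11/9*1/6 + 53/32 = -11/54 + 53/32 = 1255/864 ≈ 1.4525)
-485*(n + 376) = -485*(1255/864 + 376) = -485*326119/864 = -158167715/864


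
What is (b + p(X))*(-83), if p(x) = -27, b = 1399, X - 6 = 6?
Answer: -113876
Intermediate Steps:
X = 12 (X = 6 + 6 = 12)
(b + p(X))*(-83) = (1399 - 27)*(-83) = 1372*(-83) = -113876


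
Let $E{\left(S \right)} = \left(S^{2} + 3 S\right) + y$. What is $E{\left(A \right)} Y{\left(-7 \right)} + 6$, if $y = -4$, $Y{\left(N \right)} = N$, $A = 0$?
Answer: $34$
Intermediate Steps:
$E{\left(S \right)} = -4 + S^{2} + 3 S$ ($E{\left(S \right)} = \left(S^{2} + 3 S\right) - 4 = -4 + S^{2} + 3 S$)
$E{\left(A \right)} Y{\left(-7 \right)} + 6 = \left(-4 + 0^{2} + 3 \cdot 0\right) \left(-7\right) + 6 = \left(-4 + 0 + 0\right) \left(-7\right) + 6 = \left(-4\right) \left(-7\right) + 6 = 28 + 6 = 34$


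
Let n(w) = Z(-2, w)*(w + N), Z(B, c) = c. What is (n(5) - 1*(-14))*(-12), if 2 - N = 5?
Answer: -288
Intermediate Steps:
N = -3 (N = 2 - 1*5 = 2 - 5 = -3)
n(w) = w*(-3 + w) (n(w) = w*(w - 3) = w*(-3 + w))
(n(5) - 1*(-14))*(-12) = (5*(-3 + 5) - 1*(-14))*(-12) = (5*2 + 14)*(-12) = (10 + 14)*(-12) = 24*(-12) = -288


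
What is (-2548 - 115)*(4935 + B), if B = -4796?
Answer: -370157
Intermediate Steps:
(-2548 - 115)*(4935 + B) = (-2548 - 115)*(4935 - 4796) = -2663*139 = -370157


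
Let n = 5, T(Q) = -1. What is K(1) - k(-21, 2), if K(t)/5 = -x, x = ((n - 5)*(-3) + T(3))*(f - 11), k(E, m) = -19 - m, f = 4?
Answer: -14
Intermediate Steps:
x = 7 (x = ((5 - 5)*(-3) - 1)*(4 - 11) = (0*(-3) - 1)*(-7) = (0 - 1)*(-7) = -1*(-7) = 7)
K(t) = -35 (K(t) = 5*(-1*7) = 5*(-7) = -35)
K(1) - k(-21, 2) = -35 - (-19 - 1*2) = -35 - (-19 - 2) = -35 - 1*(-21) = -35 + 21 = -14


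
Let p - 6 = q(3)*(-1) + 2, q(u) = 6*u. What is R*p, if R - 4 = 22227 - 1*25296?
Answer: 30650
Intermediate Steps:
R = -3065 (R = 4 + (22227 - 1*25296) = 4 + (22227 - 25296) = 4 - 3069 = -3065)
p = -10 (p = 6 + ((6*3)*(-1) + 2) = 6 + (18*(-1) + 2) = 6 + (-18 + 2) = 6 - 16 = -10)
R*p = -3065*(-10) = 30650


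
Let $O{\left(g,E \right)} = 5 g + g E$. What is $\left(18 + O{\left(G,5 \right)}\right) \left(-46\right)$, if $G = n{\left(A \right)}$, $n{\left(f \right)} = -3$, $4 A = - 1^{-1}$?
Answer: $552$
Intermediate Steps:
$A = - \frac{1}{4}$ ($A = \frac{\left(-1\right) 1^{-1}}{4} = \frac{\left(-1\right) 1}{4} = \frac{1}{4} \left(-1\right) = - \frac{1}{4} \approx -0.25$)
$G = -3$
$O{\left(g,E \right)} = 5 g + E g$
$\left(18 + O{\left(G,5 \right)}\right) \left(-46\right) = \left(18 - 3 \left(5 + 5\right)\right) \left(-46\right) = \left(18 - 30\right) \left(-46\right) = \left(-12\right) \left(-46\right) = 552$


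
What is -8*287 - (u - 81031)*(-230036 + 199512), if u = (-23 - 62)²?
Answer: -2252856640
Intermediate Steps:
u = 7225 (u = (-85)² = 7225)
-8*287 - (u - 81031)*(-230036 + 199512) = -8*287 - (7225 - 81031)*(-230036 + 199512) = -2296 - (-73806)*(-30524) = -2296 - 1*2252854344 = -2296 - 2252854344 = -2252856640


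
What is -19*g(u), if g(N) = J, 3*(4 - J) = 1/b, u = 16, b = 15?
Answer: -3401/45 ≈ -75.578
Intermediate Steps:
J = 179/45 (J = 4 - ⅓/15 = 4 - ⅓*1/15 = 4 - 1/45 = 179/45 ≈ 3.9778)
g(N) = 179/45
-19*g(u) = -19*179/45 = -3401/45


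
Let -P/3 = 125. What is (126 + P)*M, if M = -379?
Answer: 94371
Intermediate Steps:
P = -375 (P = -3*125 = -375)
(126 + P)*M = (126 - 375)*(-379) = -249*(-379) = 94371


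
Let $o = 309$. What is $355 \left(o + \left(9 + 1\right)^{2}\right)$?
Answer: $145195$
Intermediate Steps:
$355 \left(o + \left(9 + 1\right)^{2}\right) = 355 \left(309 + \left(9 + 1\right)^{2}\right) = 355 \left(309 + 10^{2}\right) = 355 \left(309 + 100\right) = 355 \cdot 409 = 145195$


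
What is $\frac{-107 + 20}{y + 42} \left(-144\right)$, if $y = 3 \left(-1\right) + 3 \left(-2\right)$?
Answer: $\frac{4176}{11} \approx 379.64$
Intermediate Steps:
$y = -9$ ($y = -3 - 6 = -9$)
$\frac{-107 + 20}{y + 42} \left(-144\right) = \frac{-107 + 20}{-9 + 42} \left(-144\right) = - \frac{87}{33} \left(-144\right) = \left(-87\right) \frac{1}{33} \left(-144\right) = \left(- \frac{29}{11}\right) \left(-144\right) = \frac{4176}{11}$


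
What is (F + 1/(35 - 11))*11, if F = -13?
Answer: -3421/24 ≈ -142.54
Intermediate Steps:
(F + 1/(35 - 11))*11 = (-13 + 1/(35 - 11))*11 = (-13 + 1/24)*11 = -311/24*11 = -3421/24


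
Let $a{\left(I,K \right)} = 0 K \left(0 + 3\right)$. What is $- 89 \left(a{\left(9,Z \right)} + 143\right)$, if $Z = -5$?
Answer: $-12727$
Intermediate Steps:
$a{\left(I,K \right)} = 0$ ($a{\left(I,K \right)} = 0 \cdot 3 = 0$)
$- 89 \left(a{\left(9,Z \right)} + 143\right) = - 89 \left(0 + 143\right) = \left(-89\right) 143 = -12727$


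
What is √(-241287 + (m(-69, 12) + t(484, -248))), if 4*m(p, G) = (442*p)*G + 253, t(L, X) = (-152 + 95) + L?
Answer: I*√1329163/2 ≈ 576.45*I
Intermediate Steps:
t(L, X) = -57 + L
m(p, G) = 253/4 + 221*G*p/2 (m(p, G) = ((442*p)*G + 253)/4 = (442*G*p + 253)/4 = (253 + 442*G*p)/4 = 253/4 + 221*G*p/2)
√(-241287 + (m(-69, 12) + t(484, -248))) = √(-241287 + ((253/4 + (221/2)*12*(-69)) + (-57 + 484))) = √(-241287 + ((253/4 - 91494) + 427)) = √(-241287 + (-365723/4 + 427)) = √(-241287 - 364015/4) = √(-1329163/4) = I*√1329163/2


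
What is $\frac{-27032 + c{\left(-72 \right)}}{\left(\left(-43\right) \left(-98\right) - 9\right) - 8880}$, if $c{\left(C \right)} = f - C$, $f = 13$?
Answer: $\frac{26947}{4675} \approx 5.7641$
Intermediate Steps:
$c{\left(C \right)} = 13 - C$
$\frac{-27032 + c{\left(-72 \right)}}{\left(\left(-43\right) \left(-98\right) - 9\right) - 8880} = \frac{-27032 + \left(13 - -72\right)}{\left(\left(-43\right) \left(-98\right) - 9\right) - 8880} = \frac{-27032 + \left(13 + 72\right)}{\left(4214 - 9\right) - 8880} = \frac{-27032 + 85}{4205 - 8880} = - \frac{26947}{-4675} = \left(-26947\right) \left(- \frac{1}{4675}\right) = \frac{26947}{4675}$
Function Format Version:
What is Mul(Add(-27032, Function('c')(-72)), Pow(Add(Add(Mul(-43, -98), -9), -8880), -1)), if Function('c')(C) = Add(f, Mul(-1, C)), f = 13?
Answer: Rational(26947, 4675) ≈ 5.7641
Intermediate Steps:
Function('c')(C) = Add(13, Mul(-1, C))
Mul(Add(-27032, Function('c')(-72)), Pow(Add(Add(Mul(-43, -98), -9), -8880), -1)) = Mul(Add(-27032, Add(13, Mul(-1, -72))), Pow(Add(Add(Mul(-43, -98), -9), -8880), -1)) = Mul(Add(-27032, Add(13, 72)), Pow(Add(Add(4214, -9), -8880), -1)) = Mul(Add(-27032, 85), Pow(Add(4205, -8880), -1)) = Mul(-26947, Pow(-4675, -1)) = Mul(-26947, Rational(-1, 4675)) = Rational(26947, 4675)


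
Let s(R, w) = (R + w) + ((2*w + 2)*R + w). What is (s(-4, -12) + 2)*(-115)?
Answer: -7130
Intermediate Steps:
s(R, w) = R + 2*w + R*(2 + 2*w) (s(R, w) = (R + w) + ((2 + 2*w)*R + w) = (R + w) + (R*(2 + 2*w) + w) = (R + w) + (w + R*(2 + 2*w)) = R + 2*w + R*(2 + 2*w))
(s(-4, -12) + 2)*(-115) = ((2*(-12) + 3*(-4) + 2*(-4)*(-12)) + 2)*(-115) = ((-24 - 12 + 96) + 2)*(-115) = (60 + 2)*(-115) = 62*(-115) = -7130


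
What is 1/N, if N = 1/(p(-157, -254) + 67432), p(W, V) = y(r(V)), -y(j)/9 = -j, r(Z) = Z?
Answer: 65146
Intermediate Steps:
y(j) = 9*j (y(j) = -(-9)*j = 9*j)
p(W, V) = 9*V
N = 1/65146 (N = 1/(9*(-254) + 67432) = 1/(-2286 + 67432) = 1/65146 ≈ 1.5350e-5)
1/N = 1/(1/65146) = 65146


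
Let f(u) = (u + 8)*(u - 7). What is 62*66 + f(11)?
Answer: 4168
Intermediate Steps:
f(u) = (-7 + u)*(8 + u) (f(u) = (8 + u)*(-7 + u) = (-7 + u)*(8 + u))
62*66 + f(11) = 62*66 + (-56 + 11 + 11²) = 4092 + (-56 + 11 + 121) = 4092 + 76 = 4168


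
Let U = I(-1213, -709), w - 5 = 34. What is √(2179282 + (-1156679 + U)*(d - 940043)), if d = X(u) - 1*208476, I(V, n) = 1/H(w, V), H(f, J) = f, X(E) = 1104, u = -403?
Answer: √2018660529646722/39 ≈ 1.1520e+6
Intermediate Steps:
w = 39 (w = 5 + 34 = 39)
I(V, n) = 1/39
U = 1/39 ≈ 0.025641
d = -207372 (d = 1104 - 1*208476 = 1104 - 208476 = -207372)
√(2179282 + (-1156679 + U)*(d - 940043)) = √(2179282 + (-1156679 + 1/39)*(-207372 - 940043)) = √(2179282 - 45110480/39*(-1147415)) = √(2179282 + 51760441409200/39) = √(51760526401198/39) = √2018660529646722/39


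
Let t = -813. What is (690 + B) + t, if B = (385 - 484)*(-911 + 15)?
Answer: 88581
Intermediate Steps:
B = 88704 (B = -99*(-896) = 88704)
(690 + B) + t = (690 + 88704) - 813 = 89394 - 813 = 88581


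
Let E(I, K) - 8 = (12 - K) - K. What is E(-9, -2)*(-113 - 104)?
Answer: -5208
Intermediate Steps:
E(I, K) = 20 - 2*K (E(I, K) = 8 + ((12 - K) - K) = 8 + (12 - 2*K) = 20 - 2*K)
E(-9, -2)*(-113 - 104) = (20 - 2*(-2))*(-113 - 104) = (20 + 4)*(-217) = 24*(-217) = -5208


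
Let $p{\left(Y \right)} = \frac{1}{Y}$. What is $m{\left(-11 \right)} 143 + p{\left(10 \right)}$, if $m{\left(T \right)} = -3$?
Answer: $- \frac{4289}{10} \approx -428.9$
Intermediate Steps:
$m{\left(-11 \right)} 143 + p{\left(10 \right)} = \left(-3\right) 143 + \frac{1}{10} = -429 + \frac{1}{10} = - \frac{4289}{10}$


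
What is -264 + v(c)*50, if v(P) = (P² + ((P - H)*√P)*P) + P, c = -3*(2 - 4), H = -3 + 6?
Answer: 1836 + 900*√6 ≈ 4040.5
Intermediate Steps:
H = 3
c = 6 (c = -3*(-2) = 6)
v(P) = P + P² + P^(3/2)*(-3 + P) (v(P) = (P² + ((P - 1*3)*√P)*P) + P = (P² + ((P - 3)*√P)*P) + P = (P² + ((-3 + P)*√P)*P) + P = (P² + (√P*(-3 + P))*P) + P = (P² + P^(3/2)*(-3 + P)) + P = P + P² + P^(3/2)*(-3 + P))
-264 + v(c)*50 = -264 + (6 + 6² + 6^(5/2) - 18*√6)*50 = -264 + (6 + 36 + 36*√6 - 18*√6)*50 = -264 + (42 + 18*√6)*50 = -264 + (2100 + 900*√6) = 1836 + 900*√6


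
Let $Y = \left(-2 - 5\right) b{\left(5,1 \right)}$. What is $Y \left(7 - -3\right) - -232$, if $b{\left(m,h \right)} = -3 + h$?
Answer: $372$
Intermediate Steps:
$Y = 14$ ($Y = \left(-2 - 5\right) \left(-3 + 1\right) = \left(-7\right) \left(-2\right) = 14$)
$Y \left(7 - -3\right) - -232 = 14 \left(7 - -3\right) - -232 = 14 \left(7 + 3\right) + 232 = 14 \cdot 10 + 232 = 140 + 232 = 372$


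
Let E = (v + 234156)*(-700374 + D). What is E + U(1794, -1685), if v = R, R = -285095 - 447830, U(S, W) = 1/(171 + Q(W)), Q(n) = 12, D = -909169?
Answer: 146910597919762/183 ≈ 8.0279e+11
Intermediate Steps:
U(S, W) = 1/183 (U(S, W) = 1/(171 + 12) = 1/183)
R = -732925
v = -732925
E = 802790152567 (E = (-732925 + 234156)*(-700374 - 909169) = -498769*(-1609543) = 802790152567)
E + U(1794, -1685) = 802790152567 + 1/183 = 146910597919762/183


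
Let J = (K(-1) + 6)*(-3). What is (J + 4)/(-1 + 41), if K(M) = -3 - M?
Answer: -⅕ ≈ -0.20000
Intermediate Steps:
J = -12 (J = ((-3 - 1*(-1)) + 6)*(-3) = ((-3 + 1) + 6)*(-3) = (-2 + 6)*(-3) = 4*(-3) = -12)
(J + 4)/(-1 + 41) = (-12 + 4)/(-1 + 41) = -8/40 = (1/40)*(-8) = -⅕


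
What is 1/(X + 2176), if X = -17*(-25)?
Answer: 1/2601 ≈ 0.00038447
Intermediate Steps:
X = 425
1/(X + 2176) = 1/(425 + 2176) = 1/2601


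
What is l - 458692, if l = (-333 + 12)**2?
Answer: -355651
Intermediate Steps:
l = 103041 (l = (-321)**2 = 103041)
l - 458692 = 103041 - 458692 = -355651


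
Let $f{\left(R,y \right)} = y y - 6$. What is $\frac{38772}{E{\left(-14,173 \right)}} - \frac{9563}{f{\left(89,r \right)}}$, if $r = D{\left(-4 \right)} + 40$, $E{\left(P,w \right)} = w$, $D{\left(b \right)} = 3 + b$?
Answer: $\frac{57085181}{262095} \approx 217.8$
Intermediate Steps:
$r = 39$ ($r = \left(3 - 4\right) + 40 = -1 + 40 = 39$)
$f{\left(R,y \right)} = -6 + y^{2}$ ($f{\left(R,y \right)} = y^{2} - 6 = -6 + y^{2}$)
$\frac{38772}{E{\left(-14,173 \right)}} - \frac{9563}{f{\left(89,r \right)}} = \frac{38772}{173} - \frac{9563}{-6 + 39^{2}} = 38772 \cdot \frac{1}{173} - \frac{9563}{-6 + 1521} = \frac{38772}{173} - \frac{9563}{1515} = \frac{57085181}{262095}$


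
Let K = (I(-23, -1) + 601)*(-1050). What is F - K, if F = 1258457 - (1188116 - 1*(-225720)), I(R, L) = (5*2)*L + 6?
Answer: 471471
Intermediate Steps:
I(R, L) = 6 + 10*L (I(R, L) = 10*L + 6 = 6 + 10*L)
F = -155379 (F = 1258457 - (1188116 + 225720) = 1258457 - 1*1413836 = 1258457 - 1413836 = -155379)
K = -626850 (K = ((6 + 10*(-1)) + 601)*(-1050) = ((6 - 10) + 601)*(-1050) = (-4 + 601)*(-1050) = 597*(-1050) = -626850)
F - K = -155379 - 1*(-626850) = -155379 + 626850 = 471471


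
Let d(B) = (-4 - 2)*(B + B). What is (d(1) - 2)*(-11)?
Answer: 154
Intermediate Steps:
d(B) = -12*B
(d(1) - 2)*(-11) = (-12*1 - 2)*(-11) = (-12 - 2)*(-11) = -14*(-11) = 154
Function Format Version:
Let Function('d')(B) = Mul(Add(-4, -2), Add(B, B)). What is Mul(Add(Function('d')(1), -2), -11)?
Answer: 154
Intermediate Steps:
Function('d')(B) = Mul(-12, B) (Function('d')(B) = Mul(-6, Mul(2, B)) = Mul(-12, B))
Mul(Add(Function('d')(1), -2), -11) = Mul(Add(Mul(-12, 1), -2), -11) = Mul(Add(-12, -2), -11) = Mul(-14, -11) = 154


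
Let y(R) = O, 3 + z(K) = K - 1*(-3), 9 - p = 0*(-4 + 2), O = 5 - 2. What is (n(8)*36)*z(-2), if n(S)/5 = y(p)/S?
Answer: -135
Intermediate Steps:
O = 3
p = 9 (p = 9 - 0*(-4 + 2) = 9 - 0*(-2) = 9 - 1*0 = 9 + 0 = 9)
z(K) = K (z(K) = -3 + (K - 1*(-3)) = -3 + (K + 3) = -3 + (3 + K) = K)
y(R) = 3
n(S) = 15/S (n(S) = 5*(3/S) = 15/S)
(n(8)*36)*z(-2) = ((15/8)*36)*(-2) = (135/2)*(-2) = -135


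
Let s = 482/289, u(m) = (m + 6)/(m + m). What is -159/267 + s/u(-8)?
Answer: 327867/25721 ≈ 12.747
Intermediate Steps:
u(m) = (6 + m)/(2*m) (u(m) = (6 + m)/((2*m)) = (6 + m)*(1/(2*m)) = (6 + m)/(2*m))
s = 482/289 (s = 482*(1/289) = 482/289 ≈ 1.6678)
-159/267 + s/u(-8) = -159/267 + 482/(289*(((½)*(6 - 8)/(-8)))) = -159*1/267 + 482/(289*(((½)*(-⅛)*(-2)))) = -53/89 + 482/(289*(⅛)) = -53/89 + (482/289)*8 = -53/89 + 3856/289 = 327867/25721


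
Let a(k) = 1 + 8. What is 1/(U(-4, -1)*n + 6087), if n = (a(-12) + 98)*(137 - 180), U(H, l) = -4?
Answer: 1/24491 ≈ 4.0831e-5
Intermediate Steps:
a(k) = 9
n = -4601 (n = (9 + 98)*(137 - 180) = 107*(-43) = -4601)
1/(U(-4, -1)*n + 6087) = 1/(-4*(-4601) + 6087) = 1/(18404 + 6087) = 1/24491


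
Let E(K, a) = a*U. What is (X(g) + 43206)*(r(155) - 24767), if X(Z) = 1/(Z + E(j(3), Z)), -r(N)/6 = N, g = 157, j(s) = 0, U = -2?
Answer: -174311513677/157 ≈ -1.1103e+9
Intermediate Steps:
r(N) = -6*N
E(K, a) = -2*a (E(K, a) = a*(-2) = -2*a)
X(Z) = -1/Z (X(Z) = 1/(Z - 2*Z) = 1/(-Z) = -1/Z)
(X(g) + 43206)*(r(155) - 24767) = (-1/157 + 43206)*(-6*155 - 24767) = (-1*1/157 + 43206)*(-930 - 24767) = (-1/157 + 43206)*(-25697) = (6783341/157)*(-25697) = -174311513677/157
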